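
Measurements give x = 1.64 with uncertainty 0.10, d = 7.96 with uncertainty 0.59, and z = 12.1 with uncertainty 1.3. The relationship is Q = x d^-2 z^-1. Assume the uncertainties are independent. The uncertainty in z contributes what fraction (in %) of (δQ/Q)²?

(δQ/Q)² = (1·δx/x)² + (-2·δd/d)² + (-1·δz/z)²
  x term: (1×0.0610)² = 0.00372
  d term: (-2×0.0741)² = 0.0220
  z term: (-1×0.107)² = 0.0115
Total = 0.0372. Share from z = 0.0115/0.0372 = 0.310.

31.0%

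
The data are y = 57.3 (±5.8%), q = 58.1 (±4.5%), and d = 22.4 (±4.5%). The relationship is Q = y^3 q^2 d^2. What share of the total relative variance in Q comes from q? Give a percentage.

(δQ/Q)² = (3·δy/y)² + (2·δq/q)² + (2·δd/d)²
  y term: (3×0.0580)² = 0.0303
  q term: (2×0.0450)² = 0.00810
  d term: (2×0.0450)² = 0.00810
Total = 0.0465. Share from q = 0.00810/0.0465 = 0.174.

17.4%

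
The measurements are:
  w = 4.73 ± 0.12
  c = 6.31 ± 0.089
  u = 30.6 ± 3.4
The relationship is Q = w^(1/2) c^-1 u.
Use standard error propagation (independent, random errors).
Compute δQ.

1.19

Products/powers → add relative errors in quadrature, weighted by exponent:
  (½·δw/w)² = (0.5×0.0254)² = 0.000161;  (-1·δc/c)² = (-1×0.0141)² = 0.000199;  (1·δu/u)² = (1×0.111)² = 0.0123
δQ/Q = √(0.0127) = 0.113
Q = 10.5, so δQ = 0.113 × 10.5 = 1.19.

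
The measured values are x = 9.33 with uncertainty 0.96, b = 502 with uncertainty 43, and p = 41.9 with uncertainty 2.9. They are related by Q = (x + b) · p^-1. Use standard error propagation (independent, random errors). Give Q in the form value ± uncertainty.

Let u = x + b = 511. δu = √(δx² + δb²) = √(0.922 + 1850) = 43.0, so δu/u = 0.0841.
Q is then a monomial in u, p:
δQ/Q = √((δu/u)² + (-1·δp/p)²) = √(0.00708 + 0.00479) = 0.109
Q = 12.2, so δQ = 0.109 × 12.2 = 1.33.

12.2 ± 1.33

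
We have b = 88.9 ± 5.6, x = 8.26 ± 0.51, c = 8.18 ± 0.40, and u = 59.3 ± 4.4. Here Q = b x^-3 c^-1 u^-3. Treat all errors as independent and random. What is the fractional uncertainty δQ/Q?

0.300

Each factor contributes (exponent × relative error)² to (δQ/Q)²:
  (1·δb/b)² = (1×0.0630)² = 0.00397;  (-3·δx/x)² = (-3×0.0617)² = 0.0343;  (-1·δc/c)² = (-1×0.0489)² = 0.00239;  (-3·δu/u)² = (-3×0.0742)² = 0.0495
δQ/Q = √(0.0902) = 0.300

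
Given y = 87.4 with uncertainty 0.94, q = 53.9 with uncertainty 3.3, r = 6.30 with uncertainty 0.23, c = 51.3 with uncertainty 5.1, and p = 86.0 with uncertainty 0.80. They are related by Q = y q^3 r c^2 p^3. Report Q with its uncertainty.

Since Q is a product/quotient, work with relative uncertainties:
  (1·δy/y)² = (1×0.0108)² = 0.000116;  (3·δq/q)² = (3×0.0612)² = 0.0337;  (1·δr/r)² = (1×0.0365)² = 0.00133;  (2·δc/c)² = (2×0.0994)² = 0.0395;  (3·δp/p)² = (3×0.00930)² = 0.000779
δQ/Q = √(0.0755) = 0.275
Q = 1.44e+17, so δQ = 0.275 × 1.44e+17 = 3.97e+16.

(1.44 ± 0.397) × 10^17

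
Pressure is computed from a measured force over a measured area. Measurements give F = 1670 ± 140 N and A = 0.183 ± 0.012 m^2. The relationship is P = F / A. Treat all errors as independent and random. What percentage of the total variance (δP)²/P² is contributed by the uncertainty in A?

38.0%

(δP/P)² = (1·δF/F)² + (-1·δA/A)²
  F term: (1×0.0838)² = 0.00703
  A term: (-1×0.0656)² = 0.00430
Total = 0.0113. Share from A = 0.00430/0.0113 = 0.380.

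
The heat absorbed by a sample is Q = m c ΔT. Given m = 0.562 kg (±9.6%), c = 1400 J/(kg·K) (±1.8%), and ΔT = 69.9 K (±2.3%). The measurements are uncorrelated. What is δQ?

Since Q is a product/quotient, work with relative uncertainties:
  (1·δm/m)² = (1×0.0960)² = 0.00922;  (1·δc/c)² = (1×0.0180)² = 0.000324;  (1·δΔT/ΔT)² = (1×0.0230)² = 0.000529
δQ/Q = √(0.0101) = 0.100
Q = 55000 J, so δQ = 0.100 × 55000 = 5520 J.

5520 J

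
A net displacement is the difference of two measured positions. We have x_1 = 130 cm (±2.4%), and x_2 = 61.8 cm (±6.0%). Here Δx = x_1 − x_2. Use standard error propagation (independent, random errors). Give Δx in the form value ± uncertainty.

Absolute uncertainties add in quadrature for a linear combination:
  (δx_1)² = 9.73;  (δx_2)² = 13.7
δΔx = √(23.5) = 4.85 cm
Δx = 68.2 cm.

68.2 ± 4.85 cm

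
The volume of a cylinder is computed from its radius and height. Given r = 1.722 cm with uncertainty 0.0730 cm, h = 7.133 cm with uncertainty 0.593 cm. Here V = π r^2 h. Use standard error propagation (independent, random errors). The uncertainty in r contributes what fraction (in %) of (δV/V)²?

51.0%

(δV/V)² = (2·δr/r)² + (1·δh/h)²
  r term: (2×0.0424)² = 0.00719
  h term: (1×0.0831)² = 0.00691
Total = 0.0141. Share from r = 0.00719/0.0141 = 0.510.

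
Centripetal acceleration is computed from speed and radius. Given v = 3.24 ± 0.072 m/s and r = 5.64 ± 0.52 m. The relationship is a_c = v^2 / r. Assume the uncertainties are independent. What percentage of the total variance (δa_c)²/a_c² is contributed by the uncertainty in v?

(δa_c/a_c)² = (2·δv/v)² + (-1·δr/r)²
  v term: (2×0.0222)² = 0.00198
  r term: (-1×0.0922)² = 0.00850
Total = 0.0105. Share from v = 0.00198/0.0105 = 0.189.

18.9%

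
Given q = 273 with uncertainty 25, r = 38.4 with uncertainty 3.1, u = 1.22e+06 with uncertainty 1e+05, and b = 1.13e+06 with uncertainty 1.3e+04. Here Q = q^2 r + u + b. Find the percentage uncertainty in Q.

11.2%

Let p = q^2·r = 2.86e+06. δp/p = √((2·δq/q)² + (1·δr/r)²) = √(0.0335 + 0.00652) = 0.200, so δp = 5.73e+05.
Q = p + u + b: δQ = √(δp² + δu² + δb²) = √(3.28e+11 + 1e+10 + 1.69e+08) = 5.82e+05
Q = 5.21e+06, so δQ/Q = 5.82e+05/5.21e+06 = 0.112.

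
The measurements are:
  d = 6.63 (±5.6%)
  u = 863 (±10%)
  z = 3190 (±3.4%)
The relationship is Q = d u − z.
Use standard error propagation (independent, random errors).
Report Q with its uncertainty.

2530 ± 665

Let p = d·u = 5720. δp/p = √((1·δd/d)² + (1·δu/u)²) = √(0.00314 + 0.0100) = 0.115, so δp = 656.
Q = p − z: δQ = √(δp² + δz²) = √(4.3e+05 + 11800) = 665
Q = 2530.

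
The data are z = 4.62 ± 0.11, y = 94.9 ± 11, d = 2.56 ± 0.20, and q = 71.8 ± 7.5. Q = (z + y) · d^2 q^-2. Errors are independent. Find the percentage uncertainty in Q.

28.3%

Let u = z + y = 99.5. δu = √(δz² + δy²) = √(0.0121 + 121) = 11.0, so δu/u = 0.111.
Q is then a monomial in u, d, q:
δQ/Q = √((δu/u)² + (2·δd/d)² + (-2·δq/q)²) = √(0.0122 + 0.0244 + 0.0436) = 0.283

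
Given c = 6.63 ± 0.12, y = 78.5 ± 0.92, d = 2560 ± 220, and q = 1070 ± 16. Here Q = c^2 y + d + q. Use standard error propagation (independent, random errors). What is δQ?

Let p = c^2·y = 3450. δp/p = √((2·δc/c)² + (1·δy/y)²) = √(0.00131 + 0.000137) = 0.0380, so δp = 131.
Q = p + d + q: δQ = √(δp² + δd² + δq²) = √(17200 + 48400 + 256) = 257

257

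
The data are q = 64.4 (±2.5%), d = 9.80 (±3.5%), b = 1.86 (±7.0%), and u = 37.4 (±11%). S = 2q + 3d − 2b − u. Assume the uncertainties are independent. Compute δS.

5.33

Sums and differences: (δS)² = Σ (cᵢ δxᵢ)².
  (2·δq)² = 10.4;  (3·δd)² = 1.06;  (2·δb)² = 0.0678;  (δu)² = 16.9
δS = √(28.4) = 5.33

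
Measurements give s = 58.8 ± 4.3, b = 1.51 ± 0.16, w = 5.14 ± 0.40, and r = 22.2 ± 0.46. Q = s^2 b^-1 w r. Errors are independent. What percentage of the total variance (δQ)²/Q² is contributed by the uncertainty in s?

(δQ/Q)² = (2·δs/s)² + (-1·δb/b)² + (1·δw/w)² + (1·δr/r)²
  s term: (2×0.0731)² = 0.0214
  b term: (-1×0.106)² = 0.0112
  w term: (1×0.0778)² = 0.00606
  r term: (1×0.0207)² = 0.000429
Total = 0.0391. Share from s = 0.0214/0.0391 = 0.547.

54.7%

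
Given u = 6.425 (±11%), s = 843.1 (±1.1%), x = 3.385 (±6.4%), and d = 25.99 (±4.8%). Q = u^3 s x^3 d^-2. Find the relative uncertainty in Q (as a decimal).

0.394

For a monomial Q ∝ u^3, s, x^3, d^-2, fractional errors add in quadrature:
  (3·δu/u)² = (3×0.110)² = 0.109;  (1·δs/s)² = (1×0.0110)² = 0.000121;  (3·δx/x)² = (3×0.0640)² = 0.0369;  (-2·δd/d)² = (-2×0.0480)² = 0.00922
δQ/Q = √(0.155) = 0.394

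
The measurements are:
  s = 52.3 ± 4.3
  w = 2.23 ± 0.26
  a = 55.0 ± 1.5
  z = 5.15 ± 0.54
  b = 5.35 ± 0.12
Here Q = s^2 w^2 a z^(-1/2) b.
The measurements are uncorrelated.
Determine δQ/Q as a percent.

29.2%

Since Q is a product/quotient, work with relative uncertainties:
  (2·δs/s)² = (2×0.0822)² = 0.0270;  (2·δw/w)² = (2×0.117)² = 0.0544;  (1·δa/a)² = (1×0.0273)² = 0.000744;  (−½·δz/z)² = (-0.5×0.105)² = 0.00275;  (1·δb/b)² = (1×0.0224)² = 0.000503
δQ/Q = √(0.0854) = 0.292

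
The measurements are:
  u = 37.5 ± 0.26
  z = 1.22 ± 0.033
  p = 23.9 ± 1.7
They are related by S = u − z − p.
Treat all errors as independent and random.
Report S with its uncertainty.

For a sum/difference, combine absolute errors in quadrature:
  (δu)² = 0.0676;  (δz)² = 0.00109;  (δp)² = 2.89
δS = √(2.96) = 1.72
S = 12.4.

12.4 ± 1.72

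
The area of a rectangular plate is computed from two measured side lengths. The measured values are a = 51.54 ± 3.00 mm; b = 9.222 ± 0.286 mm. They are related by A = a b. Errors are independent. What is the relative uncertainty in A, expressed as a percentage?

6.60%

Each factor contributes (exponent × relative error)² to (δA/A)²:
  (1·δa/a)² = (1×0.0582)² = 0.00339;  (1·δb/b)² = (1×0.0310)² = 0.000962
δA/A = √(0.00435) = 0.0660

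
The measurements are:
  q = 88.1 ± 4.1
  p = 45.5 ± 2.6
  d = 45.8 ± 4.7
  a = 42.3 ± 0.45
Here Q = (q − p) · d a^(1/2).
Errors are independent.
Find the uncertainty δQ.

Let u = q − p = 42.6. δu = √(δq² + δp²) = √(16.8 + 6.76) = 4.85, so δu/u = 0.114.
Q is then a monomial in u, d, a:
δQ/Q = √((δu/u)² + (1·δd/d)² + (½·δa/a)²) = √(0.0130 + 0.0105 + 2.83e-05) = 0.153
Q = 12700, so δQ = 0.153 × 12700 = 1950.

1950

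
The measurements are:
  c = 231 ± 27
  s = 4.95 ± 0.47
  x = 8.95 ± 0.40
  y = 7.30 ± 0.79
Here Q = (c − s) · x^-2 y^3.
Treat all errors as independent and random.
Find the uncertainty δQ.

392

Let u = c − s = 226. δu = √(δc² + δs²) = √(729 + 0.221) = 27.0, so δu/u = 0.119.
Q is then a monomial in u, x, y:
δQ/Q = √((δu/u)² + (-2·δx/x)² + (3·δy/y)²) = √(0.0143 + 0.00799 + 0.105) = 0.357
Q = 1100, so δQ = 0.357 × 1100 = 392.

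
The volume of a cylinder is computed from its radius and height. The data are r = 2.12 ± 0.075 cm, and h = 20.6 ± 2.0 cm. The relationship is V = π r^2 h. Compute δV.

34.9 cm^3

V is a product of powers, so relative uncertainties combine in quadrature:
  (2·δr/r)² = (2×0.0354)² = 0.00501;  (1·δh/h)² = (1×0.0971)² = 0.00943
δV/V = √(0.0144) = 0.120
V = 291 cm^3, so δV = 0.120 × 291 = 34.9 cm^3.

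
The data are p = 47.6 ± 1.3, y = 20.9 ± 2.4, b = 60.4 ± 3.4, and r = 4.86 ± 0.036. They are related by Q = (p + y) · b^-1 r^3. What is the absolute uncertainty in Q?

Let u = p + y = 68.5. δu = √(δp² + δy²) = √(1.69 + 5.76) = 2.73, so δu/u = 0.0398.
Q is then a monomial in u, b, r:
δQ/Q = √((δu/u)² + (-1·δb/b)² + (3·δr/r)²) = √(0.00159 + 0.00317 + 0.000494) = 0.0725
Q = 130, so δQ = 0.0725 × 130 = 9.43.

9.43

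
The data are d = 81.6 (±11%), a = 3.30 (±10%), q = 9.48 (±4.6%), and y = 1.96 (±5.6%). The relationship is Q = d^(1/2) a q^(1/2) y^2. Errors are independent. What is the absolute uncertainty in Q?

57.0

Since Q is a product/quotient, work with relative uncertainties:
  (½·δd/d)² = (0.5×0.110)² = 0.00302;  (1·δa/a)² = (1×0.100)² = 0.0100;  (½·δq/q)² = (0.5×0.0460)² = 0.000529;  (2·δy/y)² = (2×0.0560)² = 0.0125
δQ/Q = √(0.0261) = 0.162
Q = 353, so δQ = 0.162 × 353 = 57.0.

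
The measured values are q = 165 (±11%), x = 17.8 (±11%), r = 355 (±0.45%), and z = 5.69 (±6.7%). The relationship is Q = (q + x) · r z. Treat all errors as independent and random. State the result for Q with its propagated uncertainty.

Let u = q + x = 183. δu = √(δq² + δx²) = √(329 + 3.83) = 18.3, so δu/u = 0.0999.
Q is then a monomial in u, r, z:
δQ/Q = √((δu/u)² + (1·δr/r)² + (1·δz/z)²) = √(0.00997 + 2.03e-05 + 0.00449) = 0.120
Q = 3.69e+05, so δQ = 0.120 × 3.69e+05 = 44400.

(3.69 ± 0.444) × 10^5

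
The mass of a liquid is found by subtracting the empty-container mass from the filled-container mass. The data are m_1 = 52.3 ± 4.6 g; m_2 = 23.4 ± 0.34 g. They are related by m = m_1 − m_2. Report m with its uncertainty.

Sums and differences: (δm)² = Σ (cᵢ δxᵢ)².
  (δm_1)² = 21.2;  (δm_2)² = 0.116
δm = √(21.3) = 4.61 g
m = 28.9 g.

28.9 ± 4.61 g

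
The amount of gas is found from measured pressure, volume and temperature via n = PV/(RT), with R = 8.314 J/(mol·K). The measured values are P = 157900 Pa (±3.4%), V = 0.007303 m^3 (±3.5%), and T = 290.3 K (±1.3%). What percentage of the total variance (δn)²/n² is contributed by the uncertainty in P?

45.3%

(δn/n)² = (1·δP/P)² + (1·δV/V)² + (-1·δT/T)²
  P term: (1×0.0340)² = 0.00116
  V term: (1×0.0350)² = 0.00123
  T term: (-1×0.0130)² = 0.000169
Total = 0.00255. Share from P = 0.00116/0.00255 = 0.453.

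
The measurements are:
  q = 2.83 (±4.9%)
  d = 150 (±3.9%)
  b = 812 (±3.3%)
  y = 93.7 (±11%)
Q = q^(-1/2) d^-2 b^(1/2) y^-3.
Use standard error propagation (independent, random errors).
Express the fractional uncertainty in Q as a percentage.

34.0%

Each factor contributes (exponent × relative error)² to (δQ/Q)²:
  (−½·δq/q)² = (-0.5×0.0490)² = 0.000600;  (-2·δd/d)² = (-2×0.0390)² = 0.00608;  (½·δb/b)² = (0.5×0.0330)² = 0.000272;  (-3·δy/y)² = (-3×0.110)² = 0.109
δQ/Q = √(0.116) = 0.340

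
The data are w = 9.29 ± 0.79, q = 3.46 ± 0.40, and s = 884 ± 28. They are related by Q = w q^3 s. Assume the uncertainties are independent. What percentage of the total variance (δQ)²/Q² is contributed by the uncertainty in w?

(δQ/Q)² = (1·δw/w)² + (3·δq/q)² + (1·δs/s)²
  w term: (1×0.0850)² = 0.00723
  q term: (3×0.116)² = 0.120
  s term: (1×0.0317)² = 0.00100
Total = 0.129. Share from w = 0.00723/0.129 = 0.0563.

5.63%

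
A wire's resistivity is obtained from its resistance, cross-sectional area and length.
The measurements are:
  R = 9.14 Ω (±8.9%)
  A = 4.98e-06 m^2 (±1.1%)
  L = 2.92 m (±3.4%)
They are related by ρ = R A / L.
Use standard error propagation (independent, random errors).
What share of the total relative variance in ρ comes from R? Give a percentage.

86.1%

(δρ/ρ)² = (1·δR/R)² + (1·δA/A)² + (-1·δL/L)²
  R term: (1×0.0890)² = 0.00792
  A term: (1×0.0110)² = 0.000121
  L term: (-1×0.0340)² = 0.00116
Total = 0.00920. Share from R = 0.00792/0.00920 = 0.861.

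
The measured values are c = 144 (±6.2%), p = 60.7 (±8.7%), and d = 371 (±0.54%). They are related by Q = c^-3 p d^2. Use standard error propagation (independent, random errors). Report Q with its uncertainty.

2.80 ± 0.575

Q is a product of powers, so relative uncertainties combine in quadrature:
  (-3·δc/c)² = (-3×0.0620)² = 0.0346;  (1·δp/p)² = (1×0.0870)² = 0.00757;  (2·δd/d)² = (2×0.00540)² = 0.000117
δQ/Q = √(0.0423) = 0.206
Q = 2.80, so δQ = 0.206 × 2.80 = 0.575.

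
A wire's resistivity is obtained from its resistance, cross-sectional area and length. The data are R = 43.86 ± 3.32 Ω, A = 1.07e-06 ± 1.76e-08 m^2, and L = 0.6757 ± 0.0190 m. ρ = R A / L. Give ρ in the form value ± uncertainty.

(6.945 ± 0.572) × 10^-5 Ω·m

For a monomial ρ ∝ R, A, L^-1, fractional errors add in quadrature:
  (1·δR/R)² = (1×0.0757)² = 0.00573;  (1·δA/A)² = (1×0.0164)² = 0.000271;  (-1·δL/L)² = (-1×0.0281)² = 0.000791
δρ/ρ = √(0.00679) = 0.0824
ρ = 6.945e-05 Ω·m, so δρ = 0.0824 × 6.945e-05 = 5.72e-06 Ω·m.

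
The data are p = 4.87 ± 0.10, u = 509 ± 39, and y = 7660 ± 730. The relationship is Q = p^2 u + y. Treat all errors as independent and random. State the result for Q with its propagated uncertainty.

Let w = p^2·u = 12100. δw/w = √((2·δp/p)² + (1·δu/u)²) = √(0.00169 + 0.00587) = 0.0869, so δw = 1050.
Q = w + y: δQ = √(δw² + δy²) = √(1.1e+06 + 5.33e+05) = 1280
Q = 19700.

19700 ± 1280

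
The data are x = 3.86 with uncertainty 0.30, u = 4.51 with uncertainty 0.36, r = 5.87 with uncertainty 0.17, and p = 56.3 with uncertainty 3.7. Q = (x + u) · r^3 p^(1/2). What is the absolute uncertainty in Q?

Let w = x + u = 8.37. δw = √(δx² + δu²) = √(0.0900 + 0.130) = 0.469, so δw/w = 0.0560.
Q is then a monomial in w, r, p:
δQ/Q = √((δw/w)² + (3·δr/r)² + (½·δp/p)²) = √(0.00313 + 0.00755 + 0.00108) = 0.108
Q = 12700, so δQ = 0.108 × 12700 = 1380.

1380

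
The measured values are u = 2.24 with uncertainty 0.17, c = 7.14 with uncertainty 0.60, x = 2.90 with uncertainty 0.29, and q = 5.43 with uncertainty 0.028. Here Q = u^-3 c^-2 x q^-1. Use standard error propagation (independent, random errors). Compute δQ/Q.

Products/powers → add relative errors in quadrature, weighted by exponent:
  (-3·δu/u)² = (-3×0.0759)² = 0.0518;  (-2·δc/c)² = (-2×0.0840)² = 0.0282;  (1·δx/x)² = (1×0.100)² = 0.0100;  (-1·δq/q)² = (-1×0.00516)² = 2.66e-05
δQ/Q = √(0.0901) = 0.300

0.300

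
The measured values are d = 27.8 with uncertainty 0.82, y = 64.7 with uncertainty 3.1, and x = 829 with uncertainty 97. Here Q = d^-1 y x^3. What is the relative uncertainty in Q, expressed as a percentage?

For a monomial Q ∝ d^-1, y, x^3, fractional errors add in quadrature:
  (-1·δd/d)² = (-1×0.0295)² = 0.000870;  (1·δy/y)² = (1×0.0479)² = 0.00230;  (3·δx/x)² = (3×0.117)² = 0.123
δQ/Q = √(0.126) = 0.356

35.6%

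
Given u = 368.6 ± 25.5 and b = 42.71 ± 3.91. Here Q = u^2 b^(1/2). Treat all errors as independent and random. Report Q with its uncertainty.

Relative error in a monomial: (δQ/Q)² = Σ (nᵢ · δxᵢ/xᵢ)².
  (2·δu/u)² = (2×0.0692)² = 0.0191;  (½·δb/b)² = (0.5×0.0915)² = 0.00210
δQ/Q = √(0.0212) = 0.146
Q = 887900, so δQ = 0.146 × 887900 = 1.29e+05.

(8.879 ± 1.29) × 10^5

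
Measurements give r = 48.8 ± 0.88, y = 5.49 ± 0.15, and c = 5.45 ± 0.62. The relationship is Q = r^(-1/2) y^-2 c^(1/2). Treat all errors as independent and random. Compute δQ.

Products/powers → add relative errors in quadrature, weighted by exponent:
  (−½·δr/r)² = (-0.5×0.0180)² = 8.13e-05;  (-2·δy/y)² = (-2×0.0273)² = 0.00299;  (½·δc/c)² = (0.5×0.114)² = 0.00324
δQ/Q = √(0.00630) = 0.0794
Q = 0.0111, so δQ = 0.0794 × 0.0111 = 0.000880.

0.000880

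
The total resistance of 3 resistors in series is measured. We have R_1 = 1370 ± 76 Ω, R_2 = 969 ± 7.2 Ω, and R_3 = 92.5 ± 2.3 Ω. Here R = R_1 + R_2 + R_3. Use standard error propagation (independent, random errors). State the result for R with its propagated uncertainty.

2430 ± 76.4 Ω

R is a linear combination, so absolute uncertainties add in quadrature:
  (δR_1)² = 5780;  (δR_2)² = 51.8;  (δR_3)² = 5.29
δR = √(5830) = 76.4 Ω
R = 2430 Ω.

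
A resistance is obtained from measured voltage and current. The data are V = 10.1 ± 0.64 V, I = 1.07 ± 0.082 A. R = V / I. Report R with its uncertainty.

R is a product of powers, so relative uncertainties combine in quadrature:
  (1·δV/V)² = (1×0.0634)² = 0.00402;  (-1·δI/I)² = (-1×0.0766)² = 0.00587
δR/R = √(0.00989) = 0.0994
R = 9.44 Ω, so δR = 0.0994 × 9.44 = 0.939 Ω.

9.44 ± 0.939 Ω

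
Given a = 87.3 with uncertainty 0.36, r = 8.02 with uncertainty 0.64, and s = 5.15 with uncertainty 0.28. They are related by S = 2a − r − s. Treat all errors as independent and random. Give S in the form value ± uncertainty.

161 ± 1.00

For a sum/difference, combine absolute errors in quadrature:
  (2·δa)² = 0.518;  (δr)² = 0.410;  (δs)² = 0.0784
δS = √(1.01) = 1.00
S = 161.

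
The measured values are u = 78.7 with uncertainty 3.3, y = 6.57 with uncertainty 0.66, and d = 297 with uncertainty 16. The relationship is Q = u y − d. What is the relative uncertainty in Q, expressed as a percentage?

Let p = u·y = 517. δp/p = √((1·δu/u)² + (1·δy/y)²) = √(0.00176 + 0.0101) = 0.109, so δp = 56.3.
Q = p − d: δQ = √(δp² + δd²) = √(3170 + 256) = 58.5
Q = 220, so δQ/Q = 58.5/220 = 0.266.

26.6%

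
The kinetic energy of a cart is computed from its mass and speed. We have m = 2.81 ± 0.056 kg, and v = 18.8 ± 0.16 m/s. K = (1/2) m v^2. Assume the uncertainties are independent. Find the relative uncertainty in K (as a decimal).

0.0262

K is a product of powers, so relative uncertainties combine in quadrature:
  (1·δm/m)² = (1×0.0199)² = 0.000397;  (2·δv/v)² = (2×0.00851)² = 0.000290
δK/K = √(0.000687) = 0.0262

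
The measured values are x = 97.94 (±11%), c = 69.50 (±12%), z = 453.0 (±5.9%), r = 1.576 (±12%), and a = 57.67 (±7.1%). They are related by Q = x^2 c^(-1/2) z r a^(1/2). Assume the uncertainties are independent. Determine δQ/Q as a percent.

26.7%

Relative error in a monomial: (δQ/Q)² = Σ (nᵢ · δxᵢ/xᵢ)².
  (2·δx/x)² = (2×0.110)² = 0.0484;  (−½·δc/c)² = (-0.5×0.120)² = 0.00360;  (1·δz/z)² = (1×0.0590)² = 0.00348;  (1·δr/r)² = (1×0.120)² = 0.0144;  (½·δa/a)² = (0.5×0.0710)² = 0.00126
δQ/Q = √(0.0711) = 0.267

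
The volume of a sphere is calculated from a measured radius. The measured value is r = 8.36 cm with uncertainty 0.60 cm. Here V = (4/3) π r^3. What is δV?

V ∝ r^3, so δV/V = |3| · δr/r = 3 × 0.0718 = 0.215.
V = 2450 cm^3, so δV = 0.215 × 2450 = 527 cm^3.

527 cm^3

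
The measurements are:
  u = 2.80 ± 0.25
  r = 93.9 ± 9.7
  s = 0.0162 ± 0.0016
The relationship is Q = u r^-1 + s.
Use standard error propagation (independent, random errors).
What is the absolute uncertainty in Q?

Let p = u·r^-1 = 0.0298. δp/p = √((1·δu/u)² + (-1·δr/r)²) = √(0.00797 + 0.0107) = 0.137, so δp = 0.00407.
Q = p + s: δQ = √(δp² + δs²) = √(1.66e-05 + 2.56e-06) = 0.00437

0.00437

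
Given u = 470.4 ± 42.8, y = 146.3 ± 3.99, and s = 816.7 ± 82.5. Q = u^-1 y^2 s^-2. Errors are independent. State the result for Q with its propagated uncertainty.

Products/powers → add relative errors in quadrature, weighted by exponent:
  (-1·δu/u)² = (-1×0.0910)² = 0.00828;  (2·δy/y)² = (2×0.0273)² = 0.00298;  (-2·δs/s)² = (-2×0.101)² = 0.0408
δQ/Q = √(0.0521) = 0.228
Q = 6.822e-05, so δQ = 0.228 × 6.822e-05 = 1.56e-05.

(6.822 ± 1.56) × 10^-5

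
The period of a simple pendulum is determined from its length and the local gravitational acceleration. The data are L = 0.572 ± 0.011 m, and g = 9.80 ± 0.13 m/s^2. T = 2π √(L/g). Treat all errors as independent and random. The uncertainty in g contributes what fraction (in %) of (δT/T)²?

32.2%

(δT/T)² = (½·δL/L)² + (−½·δg/g)²
  L term: (0.5×0.0192)² = 9.25e-05
  g term: (-0.5×0.0133)² = 4.4e-05
Total = 0.000136. Share from g = 4.4e-05/0.000136 = 0.322.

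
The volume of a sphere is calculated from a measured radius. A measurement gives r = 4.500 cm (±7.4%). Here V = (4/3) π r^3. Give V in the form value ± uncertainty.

381.7 ± 84.7 cm^3

V ∝ r^3, so δV/V = |3| · δr/r = 3 × 0.0740 = 0.222.
V = 381.7 cm^3, so δV = 0.222 × 381.7 = 84.7 cm^3.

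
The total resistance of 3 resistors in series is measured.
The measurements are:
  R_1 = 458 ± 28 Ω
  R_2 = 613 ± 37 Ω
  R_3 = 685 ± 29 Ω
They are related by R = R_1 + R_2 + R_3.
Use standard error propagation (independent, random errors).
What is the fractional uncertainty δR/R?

Absolute uncertainties add in quadrature for a linear combination:
  (δR_1)² = 784;  (δR_2)² = 1370;  (δR_3)² = 841
δR = √(2990) = 54.7 Ω
R = 1760 Ω, so δR/R = 54.7/1760 = 0.0312.

0.0312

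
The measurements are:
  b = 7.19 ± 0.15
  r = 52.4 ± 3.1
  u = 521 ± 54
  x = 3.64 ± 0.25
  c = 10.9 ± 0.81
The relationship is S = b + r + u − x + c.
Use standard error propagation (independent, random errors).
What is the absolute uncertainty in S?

54.1

Sums and differences: (δS)² = Σ (cᵢ δxᵢ)².
  (δb)² = 0.0225;  (δr)² = 9.61;  (δu)² = 2920;  (δx)² = 0.0625;  (δc)² = 0.656
δS = √(2930) = 54.1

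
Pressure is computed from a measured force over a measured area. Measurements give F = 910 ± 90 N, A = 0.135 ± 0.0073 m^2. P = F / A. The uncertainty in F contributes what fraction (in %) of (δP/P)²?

77.0%

(δP/P)² = (1·δF/F)² + (-1·δA/A)²
  F term: (1×0.0989)² = 0.00978
  A term: (-1×0.0541)² = 0.00292
Total = 0.0127. Share from F = 0.00978/0.0127 = 0.770.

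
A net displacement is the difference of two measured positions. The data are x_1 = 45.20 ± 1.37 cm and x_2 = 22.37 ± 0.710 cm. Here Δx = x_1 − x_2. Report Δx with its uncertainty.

Each term contributes (cᵢ δxᵢ)² to (δΔx)²:
  (δx_1)² = 1.88;  (δx_2)² = 0.504
δΔx = √(2.38) = 1.54 cm
Δx = 22.83 cm.

22.83 ± 1.54 cm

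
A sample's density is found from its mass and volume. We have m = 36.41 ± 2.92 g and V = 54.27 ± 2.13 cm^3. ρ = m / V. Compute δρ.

0.0599 g/cm^3

Since ρ is a product/quotient, work with relative uncertainties:
  (1·δm/m)² = (1×0.0802)² = 0.00643;  (-1·δV/V)² = (-1×0.0392)² = 0.00154
δρ/ρ = √(0.00797) = 0.0893
ρ = 0.6709 g/cm^3, so δρ = 0.0893 × 0.6709 = 0.0599 g/cm^3.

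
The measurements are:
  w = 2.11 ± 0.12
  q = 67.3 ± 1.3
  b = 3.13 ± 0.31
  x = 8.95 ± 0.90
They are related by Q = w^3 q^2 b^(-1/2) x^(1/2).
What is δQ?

13600

Products/powers → add relative errors in quadrature, weighted by exponent:
  (3·δw/w)² = (3×0.0569)² = 0.0291;  (2·δq/q)² = (2×0.0193)² = 0.00149;  (−½·δb/b)² = (-0.5×0.0990)² = 0.00245;  (½·δx/x)² = (0.5×0.101)² = 0.00253
δQ/Q = √(0.0356) = 0.189
Q = 71900, so δQ = 0.189 × 71900 = 13600.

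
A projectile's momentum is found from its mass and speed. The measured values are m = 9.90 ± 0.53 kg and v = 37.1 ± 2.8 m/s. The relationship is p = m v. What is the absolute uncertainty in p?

Products/powers → add relative errors in quadrature, weighted by exponent:
  (1·δm/m)² = (1×0.0535)² = 0.00287;  (1·δv/v)² = (1×0.0755)² = 0.00570
δp/p = √(0.00856) = 0.0925
p = 367 kg·m/s, so δp = 0.0925 × 367 = 34.0 kg·m/s.

34.0 kg·m/s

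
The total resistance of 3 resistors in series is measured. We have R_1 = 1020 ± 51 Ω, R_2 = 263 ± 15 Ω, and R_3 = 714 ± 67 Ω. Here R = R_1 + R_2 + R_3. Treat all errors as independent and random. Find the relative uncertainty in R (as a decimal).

0.0428

Absolute uncertainties add in quadrature for a linear combination:
  (δR_1)² = 2600;  (δR_2)² = 225;  (δR_3)² = 4490
δR = √(7320) = 85.5 Ω
R = 2000 Ω, so δR/R = 85.5/2000 = 0.0428.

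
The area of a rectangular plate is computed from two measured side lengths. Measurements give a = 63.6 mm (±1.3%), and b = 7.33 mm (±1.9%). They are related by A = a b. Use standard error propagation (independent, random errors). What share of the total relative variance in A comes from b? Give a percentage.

(δA/A)² = (1·δa/a)² + (1·δb/b)²
  a term: (1×0.0130)² = 0.000169
  b term: (1×0.0190)² = 0.000361
Total = 0.000530. Share from b = 0.000361/0.000530 = 0.681.

68.1%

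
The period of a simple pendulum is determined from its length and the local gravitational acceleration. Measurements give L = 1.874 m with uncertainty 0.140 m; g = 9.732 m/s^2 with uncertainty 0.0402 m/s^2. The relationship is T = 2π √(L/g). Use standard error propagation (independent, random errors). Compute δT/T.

0.0374

Each factor contributes (exponent × relative error)² to (δT/T)²:
  (½·δL/L)² = (0.5×0.0747)² = 0.00140;  (−½·δg/g)² = (-0.5×0.00413)² = 4.27e-06
δT/T = √(0.00140) = 0.0374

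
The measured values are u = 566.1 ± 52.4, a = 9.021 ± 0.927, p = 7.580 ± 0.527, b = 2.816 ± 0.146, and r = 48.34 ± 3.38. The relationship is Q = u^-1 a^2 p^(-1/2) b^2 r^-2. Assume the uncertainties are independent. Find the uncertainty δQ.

Relative error in a monomial: (δQ/Q)² = Σ (nᵢ · δxᵢ/xᵢ)².
  (-1·δu/u)² = (-1×0.0926)² = 0.00857;  (2·δa/a)² = (2×0.103)² = 0.0422;  (−½·δp/p)² = (-0.5×0.0695)² = 0.00121;  (2·δb/b)² = (2×0.0518)² = 0.0108;  (-2·δr/r)² = (-2×0.0699)² = 0.0196
δQ/Q = √(0.0823) = 0.287
Q = 0.0001772, so δQ = 0.287 × 0.0001772 = 5.08e-05.

5.08e-05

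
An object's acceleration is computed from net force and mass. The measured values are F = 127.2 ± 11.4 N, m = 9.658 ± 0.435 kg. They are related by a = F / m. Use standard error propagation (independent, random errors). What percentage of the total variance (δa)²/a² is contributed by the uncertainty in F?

79.8%

(δa/a)² = (1·δF/F)² + (-1·δm/m)²
  F term: (1×0.0896)² = 0.00803
  m term: (-1×0.0450)² = 0.00203
Total = 0.0101. Share from F = 0.00803/0.0101 = 0.798.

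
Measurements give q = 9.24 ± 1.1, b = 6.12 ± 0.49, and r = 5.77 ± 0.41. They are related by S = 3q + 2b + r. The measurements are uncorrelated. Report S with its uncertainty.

45.7 ± 3.47

Each term contributes (cᵢ δxᵢ)² to (δS)²:
  (3·δq)² = 10.9;  (2·δb)² = 0.960;  (δr)² = 0.168
δS = √(12.0) = 3.47
S = 45.7.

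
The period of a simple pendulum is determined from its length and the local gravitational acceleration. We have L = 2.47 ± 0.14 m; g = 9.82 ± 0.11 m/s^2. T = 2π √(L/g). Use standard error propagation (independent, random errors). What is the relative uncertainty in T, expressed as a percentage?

2.89%

T is a product of powers, so relative uncertainties combine in quadrature:
  (½·δL/L)² = (0.5×0.0567)² = 0.000803;  (−½·δg/g)² = (-0.5×0.0112)² = 3.14e-05
δT/T = √(0.000835) = 0.0289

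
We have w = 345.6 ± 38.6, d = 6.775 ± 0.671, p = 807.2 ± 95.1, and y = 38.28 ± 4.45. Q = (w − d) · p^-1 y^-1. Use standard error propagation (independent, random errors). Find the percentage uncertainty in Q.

Let u = w − d = 338.8. δu = √(δw² + δd²) = √(1490 + 0.450) = 38.6, so δu/u = 0.114.
Q is then a monomial in u, p, y:
δQ/Q = √((δu/u)² + (-1·δp/p)² + (-1·δy/y)²) = √(0.0130 + 0.0139 + 0.0135) = 0.201

20.1%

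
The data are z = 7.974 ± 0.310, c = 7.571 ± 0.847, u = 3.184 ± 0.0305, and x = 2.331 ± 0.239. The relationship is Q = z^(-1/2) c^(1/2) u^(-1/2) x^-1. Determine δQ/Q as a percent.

Relative error in a monomial: (δQ/Q)² = Σ (nᵢ · δxᵢ/xᵢ)².
  (−½·δz/z)² = (-0.5×0.0389)² = 0.000378;  (½·δc/c)² = (0.5×0.112)² = 0.00313;  (−½·δu/u)² = (-0.5×0.00958)² = 2.29e-05;  (-1·δx/x)² = (-1×0.103)² = 0.0105
δQ/Q = √(0.0140) = 0.119

11.9%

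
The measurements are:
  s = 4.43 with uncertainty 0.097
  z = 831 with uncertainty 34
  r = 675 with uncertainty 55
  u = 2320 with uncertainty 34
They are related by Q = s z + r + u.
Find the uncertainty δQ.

183

Let p = s·z = 3680. δp/p = √((1·δs/s)² + (1·δz/z)²) = √(0.000479 + 0.00167) = 0.0464, so δp = 171.
Q = p + r + u: δQ = √(δp² + δr² + δu²) = √(29200 + 3020 + 1160) = 183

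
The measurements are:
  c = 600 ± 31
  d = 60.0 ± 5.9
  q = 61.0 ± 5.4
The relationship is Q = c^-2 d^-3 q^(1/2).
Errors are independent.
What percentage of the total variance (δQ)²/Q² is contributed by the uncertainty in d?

(δQ/Q)² = (-2·δc/c)² + (-3·δd/d)² + (½·δq/q)²
  c term: (-2×0.0517)² = 0.0107
  d term: (-3×0.0983)² = 0.0870
  q term: (0.5×0.0885)² = 0.00196
Total = 0.0997. Share from d = 0.0870/0.0997 = 0.873.

87.3%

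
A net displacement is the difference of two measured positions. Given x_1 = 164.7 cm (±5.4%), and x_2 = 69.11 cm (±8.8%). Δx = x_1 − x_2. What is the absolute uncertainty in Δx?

10.8 cm

Absolute uncertainties add in quadrature for a linear combination:
  (δx_1)² = 79.1;  (δx_2)² = 37.0
δΔx = √(116) = 10.8 cm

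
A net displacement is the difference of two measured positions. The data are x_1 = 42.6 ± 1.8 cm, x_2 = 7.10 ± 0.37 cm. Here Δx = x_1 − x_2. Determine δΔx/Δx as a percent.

5.18%

Δx is a linear combination, so absolute uncertainties add in quadrature:
  (δx_1)² = 3.24;  (δx_2)² = 0.137
δΔx = √(3.38) = 1.84 cm
Δx = 35.5 cm, so δΔx/Δx = 1.84/35.5 = 0.0518.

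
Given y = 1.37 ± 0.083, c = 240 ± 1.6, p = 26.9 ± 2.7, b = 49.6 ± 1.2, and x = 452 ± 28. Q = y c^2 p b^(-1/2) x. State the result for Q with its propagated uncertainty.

(1.36 ± 0.182) × 10^8

Q is a product of powers, so relative uncertainties combine in quadrature:
  (1·δy/y)² = (1×0.0606)² = 0.00367;  (2·δc/c)² = (2×0.00667)² = 0.000178;  (1·δp/p)² = (1×0.100)² = 0.0101;  (−½·δb/b)² = (-0.5×0.0242)² = 0.000146;  (1·δx/x)² = (1×0.0619)² = 0.00384
δQ/Q = √(0.0179) = 0.134
Q = 1.36e+08, so δQ = 0.134 × 1.36e+08 = 1.82e+07.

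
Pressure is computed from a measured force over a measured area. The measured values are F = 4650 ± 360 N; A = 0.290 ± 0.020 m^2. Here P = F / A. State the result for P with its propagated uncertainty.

16000 ± 1660 Pa

For a monomial P ∝ F, A^-1, fractional errors add in quadrature:
  (1·δF/F)² = (1×0.0774)² = 0.00599;  (-1·δA/A)² = (-1×0.0690)² = 0.00476
δP/P = √(0.0107) = 0.104
P = 16000 Pa, so δP = 0.104 × 16000 = 1660 Pa.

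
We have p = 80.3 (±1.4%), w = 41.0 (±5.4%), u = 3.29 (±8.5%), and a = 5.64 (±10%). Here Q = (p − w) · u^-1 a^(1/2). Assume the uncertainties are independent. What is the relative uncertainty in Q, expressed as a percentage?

Let h = p − w = 39.3. δh = √(δp² + δw²) = √(1.26 + 4.90) = 2.48, so δh/h = 0.0632.
Q is then a monomial in h, u, a:
δQ/Q = √((δh/h)² + (-1·δu/u)² + (½·δa/a)²) = √(0.00399 + 0.00723 + 0.00250) = 0.117

11.7%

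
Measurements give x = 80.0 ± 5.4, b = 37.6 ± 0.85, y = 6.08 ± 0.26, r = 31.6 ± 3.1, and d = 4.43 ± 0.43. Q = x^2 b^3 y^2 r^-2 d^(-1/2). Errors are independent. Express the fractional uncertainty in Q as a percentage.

For a monomial Q ∝ x^2, b^3, y^2, r^-2, d^(-1/2), fractional errors add in quadrature:
  (2·δx/x)² = (2×0.0675)² = 0.0182;  (3·δb/b)² = (3×0.0226)² = 0.00460;  (2·δy/y)² = (2×0.0428)² = 0.00731;  (-2·δr/r)² = (-2×0.0981)² = 0.0385;  (−½·δd/d)² = (-0.5×0.0971)² = 0.00236
δQ/Q = √(0.0710) = 0.266

26.6%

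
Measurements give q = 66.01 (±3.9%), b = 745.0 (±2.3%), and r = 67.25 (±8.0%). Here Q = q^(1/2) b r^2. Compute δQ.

Q is a product of powers, so relative uncertainties combine in quadrature:
  (½·δq/q)² = (0.5×0.0390)² = 0.000380;  (1·δb/b)² = (1×0.0230)² = 0.000529;  (2·δr/r)² = (2×0.0800)² = 0.0256
δQ/Q = √(0.0265) = 0.163
Q = 2.737e+07, so δQ = 0.163 × 2.737e+07 = 4.46e+06.

4.46e+06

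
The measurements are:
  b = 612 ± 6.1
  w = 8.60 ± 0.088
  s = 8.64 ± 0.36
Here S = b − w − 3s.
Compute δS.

6.20

S is a linear combination, so absolute uncertainties add in quadrature:
  (δb)² = 37.2;  (δw)² = 0.00774;  (3·δs)² = 1.17
δS = √(38.4) = 6.20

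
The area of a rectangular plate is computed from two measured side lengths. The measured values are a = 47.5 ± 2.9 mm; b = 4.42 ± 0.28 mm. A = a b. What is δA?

18.5 mm^2

For a monomial A ∝ a, b, fractional errors add in quadrature:
  (1·δa/a)² = (1×0.0611)² = 0.00373;  (1·δb/b)² = (1×0.0633)² = 0.00401
δA/A = √(0.00774) = 0.0880
A = 210 mm^2, so δA = 0.0880 × 210 = 18.5 mm^2.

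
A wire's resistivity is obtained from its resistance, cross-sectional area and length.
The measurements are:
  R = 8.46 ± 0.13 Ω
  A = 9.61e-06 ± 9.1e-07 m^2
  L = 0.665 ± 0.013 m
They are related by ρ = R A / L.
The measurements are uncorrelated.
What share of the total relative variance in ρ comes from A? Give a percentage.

(δρ/ρ)² = (1·δR/R)² + (1·δA/A)² + (-1·δL/L)²
  R term: (1×0.0154)² = 0.000236
  A term: (1×0.0947)² = 0.00897
  L term: (-1×0.0195)² = 0.000382
Total = 0.00959. Share from A = 0.00897/0.00959 = 0.935.

93.5%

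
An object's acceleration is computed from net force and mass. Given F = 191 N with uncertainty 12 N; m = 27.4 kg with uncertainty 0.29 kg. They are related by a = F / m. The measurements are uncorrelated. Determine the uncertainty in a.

0.444 m/s^2

Each factor contributes (exponent × relative error)² to (δa/a)²:
  (1·δF/F)² = (1×0.0628)² = 0.00395;  (-1·δm/m)² = (-1×0.0106)² = 0.000112
δa/a = √(0.00406) = 0.0637
a = 6.97 m/s^2, so δa = 0.0637 × 6.97 = 0.444 m/s^2.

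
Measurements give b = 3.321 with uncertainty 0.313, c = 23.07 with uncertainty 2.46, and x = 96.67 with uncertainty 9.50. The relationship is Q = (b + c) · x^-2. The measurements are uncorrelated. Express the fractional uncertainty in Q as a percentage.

21.8%

Let u = b + c = 26.39. δu = √(δb² + δc²) = √(0.0980 + 6.05) = 2.48, so δu/u = 0.0940.
Q is then a monomial in u, x:
δQ/Q = √((δu/u)² + (-2·δx/x)²) = √(0.00883 + 0.0386) = 0.218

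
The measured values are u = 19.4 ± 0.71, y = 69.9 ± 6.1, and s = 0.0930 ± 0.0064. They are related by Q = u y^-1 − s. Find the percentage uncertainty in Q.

14.6%

Let p = u·y^-1 = 0.278. δp/p = √((1·δu/u)² + (-1·δy/y)²) = √(0.00134 + 0.00762) = 0.0946, so δp = 0.0263.
Q = p − s: δQ = √(δp² + δs²) = √(0.000690 + 4.1e-05) = 0.0270
Q = 0.185, so δQ/Q = 0.0270/0.185 = 0.146.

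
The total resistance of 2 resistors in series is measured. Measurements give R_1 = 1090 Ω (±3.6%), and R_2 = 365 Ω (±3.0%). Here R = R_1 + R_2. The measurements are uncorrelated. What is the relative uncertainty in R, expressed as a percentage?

Sums and differences: (δR)² = Σ (cᵢ δxᵢ)².
  (δR_1)² = 1540;  (δR_2)² = 120
δR = √(1660) = 40.7 Ω
R = 1460 Ω, so δR/R = 40.7/1460 = 0.0280.

2.80%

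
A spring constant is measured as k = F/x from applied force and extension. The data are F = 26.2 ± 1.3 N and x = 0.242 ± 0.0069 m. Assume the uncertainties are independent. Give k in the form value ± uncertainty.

108 ± 6.20 N/m

Relative error in a monomial: (δk/k)² = Σ (nᵢ · δxᵢ/xᵢ)².
  (1·δF/F)² = (1×0.0496)² = 0.00246;  (-1·δx/x)² = (-1×0.0285)² = 0.000813
δk/k = √(0.00327) = 0.0572
k = 108 N/m, so δk = 0.0572 × 108 = 6.20 N/m.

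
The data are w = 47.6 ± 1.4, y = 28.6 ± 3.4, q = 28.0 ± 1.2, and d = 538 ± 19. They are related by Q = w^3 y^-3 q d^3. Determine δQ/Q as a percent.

For a monomial Q ∝ w^3, y^-3, q, d^3, fractional errors add in quadrature:
  (3·δw/w)² = (3×0.0294)² = 0.00779;  (-3·δy/y)² = (-3×0.119)² = 0.127;  (1·δq/q)² = (1×0.0429)² = 0.00184;  (3·δd/d)² = (3×0.0353)² = 0.0112
δQ/Q = √(0.148) = 0.385

38.5%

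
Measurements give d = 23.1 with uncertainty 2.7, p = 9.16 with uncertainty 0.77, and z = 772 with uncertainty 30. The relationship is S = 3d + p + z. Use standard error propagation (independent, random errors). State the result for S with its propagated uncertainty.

850 ± 31.1

S is a linear combination, so absolute uncertainties add in quadrature:
  (3·δd)² = 65.6;  (δp)² = 0.593;  (δz)² = 900
δS = √(966) = 31.1
S = 850.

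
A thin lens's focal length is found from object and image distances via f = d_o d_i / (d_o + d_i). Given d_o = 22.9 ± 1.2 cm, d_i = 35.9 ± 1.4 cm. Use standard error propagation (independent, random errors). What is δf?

0.495 cm

∂f/∂d_o = (d_i/(d_o+d_i))² = 0.373;  ∂f/∂d_i = (d_o/(d_o+d_i))² = 0.152
δf = √((∂f/∂d_o · δd_o)² + (∂f/∂d_i · δd_i)²) = √(0.200 + 0.0451) = 0.495 cm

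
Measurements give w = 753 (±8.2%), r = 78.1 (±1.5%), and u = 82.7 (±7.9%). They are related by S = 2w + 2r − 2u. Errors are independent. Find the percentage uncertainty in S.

8.30%

Absolute uncertainties add in quadrature for a linear combination:
  (2·δw)² = 15300;  (2·δr)² = 5.49;  (2·δu)² = 171
δS = √(15400) = 124
S = 1500, so δS/S = 124/1500 = 0.0830.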